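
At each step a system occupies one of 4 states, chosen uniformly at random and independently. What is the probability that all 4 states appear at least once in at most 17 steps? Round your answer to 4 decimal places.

0.9700

By inclusion–exclusion over which states are missing,
P(all seen) = Σ_{j=0}^{4} (-1)^j C(4,j)((4-j)/4)^17
= 1.00000 - 0.03007 + 0.00005 - 0.00000 + 0.00000
= 0.96998.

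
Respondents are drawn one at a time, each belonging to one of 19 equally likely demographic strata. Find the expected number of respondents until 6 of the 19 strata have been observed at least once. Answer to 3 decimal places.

Going from k to k+1 distinct takes a geometric number of respondents with mean 19/(19-k).
Sum over k = 0,...,5: E = 19/19 + 19/18 + 19/17 + 19/16 + 19/15 + 19/14 = 6.9845.

6.985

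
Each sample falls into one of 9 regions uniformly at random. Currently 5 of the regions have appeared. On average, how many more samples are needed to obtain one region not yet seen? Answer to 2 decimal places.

The number of samples until the next new region is geometric with success probability 4/9, so its mean is 9/4.
E = 9/4 = 2.250.

2.25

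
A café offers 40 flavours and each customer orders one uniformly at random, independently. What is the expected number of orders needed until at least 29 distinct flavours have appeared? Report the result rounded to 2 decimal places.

Going from k to k+1 distinct takes a geometric number of orders with mean 40/(40-k).
Sum over k = 0,...,28: E = 40/40 + 40/39 + 40/38 + ... + 40/13 + 40/12 = 50.347.

50.35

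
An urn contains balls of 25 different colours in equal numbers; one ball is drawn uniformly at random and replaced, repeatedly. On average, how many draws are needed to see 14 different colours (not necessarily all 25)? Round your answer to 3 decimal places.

19.902

Going from k to k+1 distinct takes a geometric number of draws with mean 25/(25-k).
Sum over k = 0,...,13: E = 25/25 + 25/24 + 25/23 + ... + 25/13 + 25/12 = 19.9020.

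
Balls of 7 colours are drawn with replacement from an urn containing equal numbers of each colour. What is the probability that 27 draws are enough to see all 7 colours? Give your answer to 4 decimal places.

By inclusion–exclusion over which colours are missing,
P(all seen) = Σ_{j=0}^{7} (-1)^j C(7,j)((7-j)/7)^27
= 1.00000 - 0.10903 + 0.00238 - 0.00001 + 0.00000 - 0.00000 + 0.00000 - 0.00000
= 0.89334.

0.8933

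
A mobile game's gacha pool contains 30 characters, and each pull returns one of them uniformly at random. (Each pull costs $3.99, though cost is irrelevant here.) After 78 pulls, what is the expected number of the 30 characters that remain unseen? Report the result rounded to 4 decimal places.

2.1316

For each character, P(unseen after 78) = (29/30)^78 = 0.07105.
By linearity of expectation, E[unseen] = 30·(29/30)^78 = 2.13161.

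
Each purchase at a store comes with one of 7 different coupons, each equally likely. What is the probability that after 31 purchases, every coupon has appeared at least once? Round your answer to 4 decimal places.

0.9418

Let A_i be the event that coupon i is missing after 31 purchases. By inclusion–exclusion on the A_i,
P(all seen) = Σ_{j=0}^{7} (-1)^j C(7,j)((7-j)/7)^31
= 1.00000 - 0.05885 + 0.00062 - 0.00000 + 0.00000 - 0.00000 + 0.00000 - 0.00000
= 0.94177.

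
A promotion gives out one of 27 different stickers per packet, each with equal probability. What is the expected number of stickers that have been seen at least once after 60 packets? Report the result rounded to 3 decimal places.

For each sticker, P(seen in 60 packets) = 1 - (26/27)^60 = 0.8961.
By linearity of expectation, E[distinct seen] = 27·(1 - (26/27)^60) = 24.1950.

24.195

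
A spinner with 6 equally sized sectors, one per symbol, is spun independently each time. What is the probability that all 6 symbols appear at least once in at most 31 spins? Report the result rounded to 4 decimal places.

Let A_i be the event that symbol i is missing after 31 spins. By inclusion–exclusion on the A_i,
P(all seen) = Σ_{j=0}^{6} (-1)^j C(6,j)((6-j)/6)^31
= 1.00000 - 0.02106 + 0.00005 - 0.00000 + 0.00000 - 0.00000 + 0.00000
= 0.97899.

0.9790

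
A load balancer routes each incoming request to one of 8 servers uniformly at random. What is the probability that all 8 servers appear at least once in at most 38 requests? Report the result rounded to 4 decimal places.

0.9505

Let A_i be the event that server i is missing after 38 requests. By inclusion–exclusion on the A_i,
P(all seen) = Σ_{j=0}^{8} (-1)^j C(8,j)((8-j)/8)^38
= 1.00000 - 0.05005 + 0.00050 - 0.00000 + 0.00000 - 0.00000 + 0.00000 - 0.00000 + 0.00000
= 0.95045.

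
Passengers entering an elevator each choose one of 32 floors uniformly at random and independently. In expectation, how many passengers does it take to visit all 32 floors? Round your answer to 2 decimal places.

After k distinct floors have appeared, the next passenger gives a new one with probability (32-k)/32, so the expected wait for the (k+1)-th is 32/(32-k).
E[T] = 32/32 + 32/31 + 32/30 + ... + 32/2 + 32/1 = 32·H_{32}.
H_{32} = 4.058, so E[T] = 129.872.

129.87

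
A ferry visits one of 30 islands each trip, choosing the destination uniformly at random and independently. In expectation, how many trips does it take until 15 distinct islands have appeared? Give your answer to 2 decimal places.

Going from k to k+1 distinct takes a geometric number of trips with mean 30/(30-k).
Sum over k = 0,...,14: E = 30/30 + 30/29 + 30/28 + ... + 30/17 + 30/16 = 20.303.

20.30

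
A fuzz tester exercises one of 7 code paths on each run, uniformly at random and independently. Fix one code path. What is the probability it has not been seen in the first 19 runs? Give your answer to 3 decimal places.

0.053

On each run the fixed code path fails to appear with probability 6/7.
P(still missing after 19) = (6/7)^19 = 0.0535.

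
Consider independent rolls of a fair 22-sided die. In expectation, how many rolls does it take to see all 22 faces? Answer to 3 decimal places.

81.198

After k distinct faces have appeared, the next roll gives a new one with probability (22-k)/22, so the expected wait for the (k+1)-th is 22/(22-k).
E[T] = 22/22 + 22/21 + 22/20 + ... + 22/2 + 22/1 = 22·H_{22}.
H_{22} = 3.6908, so E[T] = 81.1979.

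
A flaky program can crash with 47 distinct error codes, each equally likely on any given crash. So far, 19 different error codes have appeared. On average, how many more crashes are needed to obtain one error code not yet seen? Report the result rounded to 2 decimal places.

Each crash yields a new error code with probability (47-19)/47 = 28/47, so the wait is geometric with mean 47/28.
E = 47/28 = 1.679.

1.68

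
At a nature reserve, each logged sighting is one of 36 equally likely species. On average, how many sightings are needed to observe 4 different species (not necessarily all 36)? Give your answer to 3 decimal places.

With k distinct species already seen, the next new one arrives after an expected 36/(36-k) sightings.
Sum over k = 0,...,3: E = 36/36 + 36/35 + 36/34 + 36/33 = 4.1783.

4.178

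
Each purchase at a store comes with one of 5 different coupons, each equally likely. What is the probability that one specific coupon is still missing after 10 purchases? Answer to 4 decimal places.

Each purchase misses the fixed coupon with probability (5-1)/5 = 4/5, independently.
P(still missing after 10) = (4/5)^10 = 0.10737.

0.1074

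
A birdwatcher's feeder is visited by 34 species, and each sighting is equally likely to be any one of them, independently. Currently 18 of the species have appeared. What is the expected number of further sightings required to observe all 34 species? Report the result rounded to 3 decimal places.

With k distinct species already seen, the next new one takes an expected 34/(34-k) sightings.
Sum over k = 18,...,33: E = 34/16 + 34/15 + 34/14 + ... + 34/2 + 34/1 = 114.9448.

114.945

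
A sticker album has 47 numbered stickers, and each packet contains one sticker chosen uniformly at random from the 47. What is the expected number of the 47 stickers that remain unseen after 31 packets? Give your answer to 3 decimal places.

For each sticker, P(unseen after 31) = (46/47)^31 = 0.5134.
By linearity of expectation, E[unseen] = 47·(46/47)^31 = 24.1300.

24.130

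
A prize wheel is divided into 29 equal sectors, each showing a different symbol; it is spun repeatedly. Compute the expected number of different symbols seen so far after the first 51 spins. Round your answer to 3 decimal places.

24.156

For each symbol, P(seen in 51 spins) = 1 - (28/29)^51 = 0.8330.
By linearity of expectation, E[distinct seen] = 29·(1 - (28/29)^51) = 24.1565.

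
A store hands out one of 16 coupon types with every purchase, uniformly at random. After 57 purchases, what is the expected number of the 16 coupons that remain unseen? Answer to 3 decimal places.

0.404

For each coupon, P(unseen after 57) = (15/16)^57 = 0.0253.
By linearity of expectation, E[unseen] = 16·(15/16)^57 = 0.4041.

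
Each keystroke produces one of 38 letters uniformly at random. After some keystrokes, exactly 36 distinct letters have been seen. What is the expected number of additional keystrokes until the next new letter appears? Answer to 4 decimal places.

The number of keystrokes until the next new letter is geometric with success probability 2/38, so its mean is 38/2.
E = 38/2 = 19.00000.

19.0000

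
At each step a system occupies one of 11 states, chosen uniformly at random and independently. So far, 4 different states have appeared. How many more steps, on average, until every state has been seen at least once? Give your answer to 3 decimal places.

28.521

With k distinct states already seen, the next new one takes an expected 11/(11-k) steps.
Sum over k = 4,...,10: E = 11/7 + 11/6 + 11/5 + ... + 11/2 + 11/1 = 28.5214.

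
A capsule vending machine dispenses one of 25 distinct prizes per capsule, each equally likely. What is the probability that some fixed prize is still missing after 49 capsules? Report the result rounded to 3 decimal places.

0.135

Each capsule misses the fixed prize with probability (25-1)/25 = 24/25, independently.
P(still missing after 49) = (24/25)^49 = 0.1353.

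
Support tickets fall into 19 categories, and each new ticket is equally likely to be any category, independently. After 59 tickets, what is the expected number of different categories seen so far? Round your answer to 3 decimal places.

18.218

For each category, P(seen in 59 tickets) = 1 - (18/19)^59 = 0.9588.
By linearity of expectation, E[distinct seen] = 19·(1 - (18/19)^59) = 18.2177.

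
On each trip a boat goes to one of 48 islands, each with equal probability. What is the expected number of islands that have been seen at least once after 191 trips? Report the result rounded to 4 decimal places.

For each island, P(seen in 191 trips) = 1 - (47/48)^191 = 0.98207.
By linearity of expectation, E[distinct seen] = 48·(1 - (47/48)^191) = 47.13929.

47.1393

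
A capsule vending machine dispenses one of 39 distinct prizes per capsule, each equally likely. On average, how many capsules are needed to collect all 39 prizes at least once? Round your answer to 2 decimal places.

After k distinct prizes have appeared, the next capsule gives a new one with probability (39-k)/39, so the expected wait for the (k+1)-th is 39/(39-k).
E[T] = 39/39 + 39/38 + 39/37 + ... + 39/2 + 39/1 = 39·H_{39}.
H_{39} = 4.254, so E[T] = 165.888.

165.89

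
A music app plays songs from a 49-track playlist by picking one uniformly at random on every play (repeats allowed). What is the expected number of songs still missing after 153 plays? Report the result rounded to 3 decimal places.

2.090

For each song, P(unseen after 153) = (48/49)^153 = 0.0426.
By linearity of expectation, E[unseen] = 49·(48/49)^153 = 2.0898.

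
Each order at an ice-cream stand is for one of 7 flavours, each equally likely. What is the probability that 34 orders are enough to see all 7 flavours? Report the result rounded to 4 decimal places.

By inclusion–exclusion over which flavours are missing,
P(all seen) = Σ_{j=0}^{7} (-1)^j C(7,j)((7-j)/7)^34
= 1.00000 - 0.03706 + 0.00023 - 0.00000 + 0.00000 - 0.00000 + 0.00000 - 0.00000
= 0.96317.

0.9632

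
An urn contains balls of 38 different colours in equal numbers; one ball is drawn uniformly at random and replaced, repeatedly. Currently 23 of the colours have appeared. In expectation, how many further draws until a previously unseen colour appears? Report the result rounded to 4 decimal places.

2.5333

Each draw yields a new colour with probability (38-23)/38 = 15/38, so the wait is geometric with mean 38/15.
E = 38/15 = 2.53333.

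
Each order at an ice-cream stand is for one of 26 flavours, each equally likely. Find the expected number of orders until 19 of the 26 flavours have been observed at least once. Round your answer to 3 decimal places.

32.801

Going from k to k+1 distinct takes a geometric number of orders with mean 26/(26-k).
Sum over k = 0,...,18: E = 26/26 + 26/25 + 26/24 + ... + 26/9 + 26/8 = 32.8006.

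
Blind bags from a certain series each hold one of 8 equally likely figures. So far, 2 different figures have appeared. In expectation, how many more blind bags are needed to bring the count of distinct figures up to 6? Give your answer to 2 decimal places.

7.60

With k distinct figures already seen, the next new one takes an expected 8/(8-k) blind bags.
Sum over k = 2,...,5: E = 8/6 + 8/5 + 8/4 + 8/3 = 7.600.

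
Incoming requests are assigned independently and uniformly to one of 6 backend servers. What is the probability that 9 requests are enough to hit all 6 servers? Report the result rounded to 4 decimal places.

Let A_i be the event that server i is missing after 9 requests. By inclusion–exclusion on the A_i,
P(all seen) = Σ_{j=0}^{6} (-1)^j C(6,j)((6-j)/6)^9
= 1.00000 - 1.16284 + 0.39018 - 0.03906 + 0.00076 - 0.00000 + 0.00000
= 0.18904.

0.1890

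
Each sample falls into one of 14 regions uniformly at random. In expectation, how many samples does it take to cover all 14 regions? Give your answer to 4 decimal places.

45.5219

The wait to go from k to k+1 distinct regions is geometric with mean 14/(14-k).
E[T] = 14/14 + 14/13 + 14/12 + ... + 14/2 + 14/1 = 14·H_{14}.
H_{14} = 3.25156, so E[T] = 45.52187.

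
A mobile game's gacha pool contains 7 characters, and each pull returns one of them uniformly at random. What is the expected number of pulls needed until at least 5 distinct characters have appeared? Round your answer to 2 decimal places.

7.65

With k distinct characters already seen, the next new one arrives after an expected 7/(7-k) pulls.
Sum over k = 0,...,4: E = 7/7 + 7/6 + 7/5 + 7/4 + 7/3 = 7.650.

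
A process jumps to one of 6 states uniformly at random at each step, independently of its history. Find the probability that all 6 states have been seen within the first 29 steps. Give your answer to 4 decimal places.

Let A_i be the event that state i is missing after 29 steps. By inclusion–exclusion on the A_i,
P(all seen) = Σ_{j=0}^{6} (-1)^j C(6,j)((6-j)/6)^29
= 1.00000 - 0.03033 + 0.00012 - 0.00000 + 0.00000 - 0.00000 + 0.00000
= 0.96979.

0.9698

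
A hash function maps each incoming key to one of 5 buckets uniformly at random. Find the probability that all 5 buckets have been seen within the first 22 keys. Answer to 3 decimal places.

By inclusion–exclusion over which buckets are missing,
P(all seen) = Σ_{j=0}^{5} (-1)^j C(5,j)((5-j)/5)^22
= 1.0000 - 0.0369 + 0.0001 - 0.0000 + 0.0000 - 0.0000
= 0.9632.

0.963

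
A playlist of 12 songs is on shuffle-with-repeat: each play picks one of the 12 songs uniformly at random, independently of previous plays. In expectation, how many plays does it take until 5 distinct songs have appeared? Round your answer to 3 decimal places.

Going from k to k+1 distinct takes a geometric number of plays with mean 12/(12-k).
Sum over k = 0,...,4: E = 12/12 + 12/11 + 12/10 + 12/9 + 12/8 = 6.1242.

6.124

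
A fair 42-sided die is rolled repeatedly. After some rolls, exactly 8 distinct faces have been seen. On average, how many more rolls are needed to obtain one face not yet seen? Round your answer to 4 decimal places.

1.2353

The number of rolls until the next new face is geometric with success probability 34/42, so its mean is 42/34.
E = 42/34 = 1.23529.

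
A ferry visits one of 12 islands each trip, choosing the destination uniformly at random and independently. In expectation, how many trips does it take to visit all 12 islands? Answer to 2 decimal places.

After k distinct islands have appeared, the next trip gives a new one with probability (12-k)/12, so the expected wait for the (k+1)-th is 12/(12-k).
E[T] = 12/12 + 12/11 + 12/10 + ... + 12/2 + 12/1 = 12·H_{12}.
H_{12} = 3.103, so E[T] = 37.239.

37.24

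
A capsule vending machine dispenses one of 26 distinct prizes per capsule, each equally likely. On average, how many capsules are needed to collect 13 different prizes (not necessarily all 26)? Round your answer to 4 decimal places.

Going from k to k+1 distinct takes a geometric number of capsules with mean 26/(26-k).
Sum over k = 0,...,12: E = 26/26 + 26/25 + 26/24 + ... + 26/15 + 26/14 = 17.53143.

17.5314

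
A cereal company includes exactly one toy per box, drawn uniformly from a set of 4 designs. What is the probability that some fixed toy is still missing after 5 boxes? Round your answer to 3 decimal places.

0.237

On each box the fixed toy fails to appear with probability 3/4.
P(still missing after 5) = (3/4)^5 = 0.2373.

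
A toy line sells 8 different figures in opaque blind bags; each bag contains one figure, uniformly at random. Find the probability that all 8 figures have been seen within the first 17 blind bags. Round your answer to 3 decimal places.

By inclusion–exclusion over which figures are missing,
P(all seen) = Σ_{j=0}^{8} (-1)^j C(8,j)((8-j)/8)^17
= 1.0000 - 0.8265 + 0.2105 - 0.0190 + 0.0005 - 0.0000 + 0.0000 - 0.0000 + 0.0000
= 0.3656.

0.366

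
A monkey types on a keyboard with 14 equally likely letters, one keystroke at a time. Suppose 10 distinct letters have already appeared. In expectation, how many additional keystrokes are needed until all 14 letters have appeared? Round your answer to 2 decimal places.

With k distinct letters already seen, the next new one takes an expected 14/(14-k) keystrokes.
Sum over k = 10,...,13: E = 14/4 + 14/3 + 14/2 + 14/1 = 29.167.

29.17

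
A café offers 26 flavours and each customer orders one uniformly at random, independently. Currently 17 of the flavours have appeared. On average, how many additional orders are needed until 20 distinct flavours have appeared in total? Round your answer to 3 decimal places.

9.853

With k distinct flavours already seen, the next new one takes an expected 26/(26-k) orders.
Sum over k = 17,...,19: E = 26/9 + 26/8 + 26/7 = 9.8532.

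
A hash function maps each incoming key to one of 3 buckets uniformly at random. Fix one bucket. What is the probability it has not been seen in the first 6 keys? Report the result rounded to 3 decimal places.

Each key misses the fixed bucket with probability (3-1)/3 = 2/3, independently.
P(still missing after 6) = (2/3)^6 = 0.0878.

0.088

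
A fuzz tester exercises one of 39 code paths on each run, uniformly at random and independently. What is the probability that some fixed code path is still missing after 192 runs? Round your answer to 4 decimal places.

0.0068

Each run misses the fixed code path with probability (39-1)/39 = 38/39, independently.
P(still missing after 192) = (38/39)^192 = 0.00682.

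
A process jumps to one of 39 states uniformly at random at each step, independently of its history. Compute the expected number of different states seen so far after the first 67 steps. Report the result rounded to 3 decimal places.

32.157

For each state, P(seen in 67 steps) = 1 - (38/39)^67 = 0.8245.
By linearity of expectation, E[distinct seen] = 39·(1 - (38/39)^67) = 32.1572.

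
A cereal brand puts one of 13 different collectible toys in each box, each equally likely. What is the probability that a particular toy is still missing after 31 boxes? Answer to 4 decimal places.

On each box the fixed toy fails to appear with probability 12/13.
P(still missing after 31) = (12/13)^31 = 0.08363.

0.0836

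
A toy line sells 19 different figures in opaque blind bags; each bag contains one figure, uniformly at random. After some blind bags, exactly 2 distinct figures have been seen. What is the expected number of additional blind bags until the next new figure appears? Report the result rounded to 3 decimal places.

1.118

The number of blind bags until the next new figure is geometric with success probability 17/19, so its mean is 19/17.
E = 19/17 = 1.1176.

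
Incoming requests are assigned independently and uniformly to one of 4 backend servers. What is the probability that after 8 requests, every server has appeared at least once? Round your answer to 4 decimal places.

Let A_i be the event that server i is missing after 8 requests. By inclusion–exclusion on the A_i,
P(all seen) = Σ_{j=0}^{4} (-1)^j C(4,j)((4-j)/4)^8
= 1.00000 - 0.40045 + 0.02344 - 0.00006 + 0.00000
= 0.62292.

0.6229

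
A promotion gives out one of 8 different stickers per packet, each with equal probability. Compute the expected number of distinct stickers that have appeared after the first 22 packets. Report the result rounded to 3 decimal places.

For each sticker, P(seen in 22 packets) = 1 - (7/8)^22 = 0.9470.
By linearity of expectation, E[distinct seen] = 8·(1 - (7/8)^22) = 7.5761.

7.576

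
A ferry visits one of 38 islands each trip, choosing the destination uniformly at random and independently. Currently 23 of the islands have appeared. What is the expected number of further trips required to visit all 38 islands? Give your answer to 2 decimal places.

The wait to go from k to k+1 distinct islands is geometric with mean 38/(38-k).
Sum over k = 23,...,37: E = 38/15 + 38/14 + 38/13 + ... + 38/2 + 38/1 = 126.093.

126.09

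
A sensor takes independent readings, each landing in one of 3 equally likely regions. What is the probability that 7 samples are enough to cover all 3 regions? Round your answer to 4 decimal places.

0.8258

By inclusion–exclusion over which regions are missing,
P(all seen) = Σ_{j=0}^{3} (-1)^j C(3,j)((3-j)/3)^7
= 1.00000 - 0.17558 + 0.00137 - 0.00000
= 0.82579.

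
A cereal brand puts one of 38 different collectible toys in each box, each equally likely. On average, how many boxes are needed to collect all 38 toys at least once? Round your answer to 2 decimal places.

The wait to go from k to k+1 distinct toys is geometric with mean 38/(38-k).
E[T] = 38/38 + 38/37 + 38/36 + ... + 38/2 + 38/1 = 38·H_{38}.
H_{38} = 4.228, so E[T] = 160.660.

160.66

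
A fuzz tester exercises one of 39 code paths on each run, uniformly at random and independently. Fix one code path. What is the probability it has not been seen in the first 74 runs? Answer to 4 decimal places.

0.1463

Each run misses the fixed code path with probability (39-1)/39 = 38/39, independently.
P(still missing after 74) = (38/39)^74 = 0.14629.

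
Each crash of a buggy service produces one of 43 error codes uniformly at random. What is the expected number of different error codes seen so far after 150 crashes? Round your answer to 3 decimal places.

For each error code, P(seen in 150 crashes) = 1 - (42/43)^150 = 0.9707.
By linearity of expectation, E[distinct seen] = 43·(1 - (42/43)^150) = 41.7394.

41.739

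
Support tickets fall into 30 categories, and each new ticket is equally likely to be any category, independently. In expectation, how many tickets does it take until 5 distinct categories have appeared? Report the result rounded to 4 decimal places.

With k distinct categories already seen, the next new one arrives after an expected 30/(30-k) tickets.
Sum over k = 0,...,4: E = 30/30 + 30/29 + 30/28 + 30/27 + 30/26 = 5.37087.

5.3709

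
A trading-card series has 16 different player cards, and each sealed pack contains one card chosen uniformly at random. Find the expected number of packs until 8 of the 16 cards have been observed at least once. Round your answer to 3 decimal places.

10.606

Going from k to k+1 distinct takes a geometric number of packs with mean 16/(16-k).
Sum over k = 0,...,7: E = 16/16 + 16/15 + 16/14 + ... + 16/10 + 16/9 = 10.6059.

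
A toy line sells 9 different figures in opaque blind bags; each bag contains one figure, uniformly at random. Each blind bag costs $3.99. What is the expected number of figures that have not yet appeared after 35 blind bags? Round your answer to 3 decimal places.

0.146

For each figure, P(unseen after 35) = (8/9)^35 = 0.0162.
By linearity of expectation, E[unseen] = 9·(8/9)^35 = 0.1458.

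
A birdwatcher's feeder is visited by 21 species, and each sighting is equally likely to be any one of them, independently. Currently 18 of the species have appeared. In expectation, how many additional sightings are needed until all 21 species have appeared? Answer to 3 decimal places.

38.500

With k distinct species already seen, the next new one takes an expected 21/(21-k) sightings.
Sum over k = 18,...,20: E = 21/3 + 21/2 + 21/1 = 38.5000.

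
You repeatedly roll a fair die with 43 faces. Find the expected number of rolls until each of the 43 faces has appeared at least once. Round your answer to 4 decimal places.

187.0499

After k distinct faces have appeared, the next roll gives a new one with probability (43-k)/43, so the expected wait for the (k+1)-th is 43/(43-k).
E[T] = 43/43 + 43/42 + 43/41 + ... + 43/2 + 43/1 = 43·H_{43}.
H_{43} = 4.35000, so E[T] = 187.04994.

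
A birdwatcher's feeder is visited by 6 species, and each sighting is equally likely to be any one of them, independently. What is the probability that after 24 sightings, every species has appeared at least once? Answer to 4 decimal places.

By inclusion–exclusion over which species are missing,
P(all seen) = Σ_{j=0}^{6} (-1)^j C(6,j)((6-j)/6)^24
= 1.00000 - 0.07547 + 0.00089 - 0.00000 + 0.00000 - 0.00000 + 0.00000
= 0.92542.

0.9254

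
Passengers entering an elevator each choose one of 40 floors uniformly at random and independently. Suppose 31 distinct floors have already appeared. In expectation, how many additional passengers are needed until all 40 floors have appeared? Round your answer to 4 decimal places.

From k distinct to k+1 distinct takes on average 40/(40-k) passengers.
Sum over k = 31,...,39: E = 40/9 + 40/8 + 40/7 + ... + 40/2 + 40/1 = 113.15873.

113.1587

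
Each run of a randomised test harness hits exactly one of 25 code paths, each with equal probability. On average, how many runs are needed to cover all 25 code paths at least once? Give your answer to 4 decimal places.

95.3990

Split into phases: going from k distinct to k+1 distinct takes on average 25/(25-k) runs.
E[T] = 25/25 + 25/24 + 25/23 + ... + 25/2 + 25/1 = 25·H_{25}.
H_{25} = 3.81596, so E[T] = 95.39895.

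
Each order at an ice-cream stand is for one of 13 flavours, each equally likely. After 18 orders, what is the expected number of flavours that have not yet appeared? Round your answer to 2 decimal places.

For each flavour, P(unseen after 18) = (12/13)^18 = 0.237.
By linearity of expectation, E[unseen] = 13·(12/13)^18 = 3.078.

3.08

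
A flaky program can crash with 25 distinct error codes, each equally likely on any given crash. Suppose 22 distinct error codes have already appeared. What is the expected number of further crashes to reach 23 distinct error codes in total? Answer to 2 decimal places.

8.33

With k distinct error codes already seen, the next new one takes an expected 25/(25-k) crashes.
Only the k = 22 term is needed: E = 25/3 = 8.333.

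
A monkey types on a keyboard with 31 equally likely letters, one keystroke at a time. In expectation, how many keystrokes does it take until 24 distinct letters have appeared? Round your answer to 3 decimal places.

44.466

Going from k to k+1 distinct takes a geometric number of keystrokes with mean 31/(31-k).
Sum over k = 0,...,23: E = 31/31 + 31/30 + 31/29 + ... + 31/9 + 31/8 = 44.4660.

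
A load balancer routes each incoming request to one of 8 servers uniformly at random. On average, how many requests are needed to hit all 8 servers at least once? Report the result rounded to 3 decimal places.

21.743

After k distinct servers have appeared, the next request gives a new one with probability (8-k)/8, so the expected wait for the (k+1)-th is 8/(8-k).
E[T] = 8/8 + 8/7 + 8/6 + ... + 8/2 + 8/1 = 8·H_{8}.
H_{8} = 2.7179, so E[T] = 21.7429.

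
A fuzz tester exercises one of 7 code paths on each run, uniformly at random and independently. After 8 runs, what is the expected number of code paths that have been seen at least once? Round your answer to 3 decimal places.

For each code path, P(seen in 8 runs) = 1 - (6/7)^8 = 0.7086.
By linearity of expectation, E[distinct seen] = 7·(1 - (6/7)^8) = 4.9605.

4.960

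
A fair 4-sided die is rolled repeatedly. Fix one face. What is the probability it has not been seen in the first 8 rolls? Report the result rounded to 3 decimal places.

0.100

On each roll the fixed face fails to appear with probability 3/4.
P(still missing after 8) = (3/4)^8 = 0.1001.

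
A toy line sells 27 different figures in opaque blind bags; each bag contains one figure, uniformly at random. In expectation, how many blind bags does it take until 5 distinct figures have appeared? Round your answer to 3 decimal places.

5.417

With k distinct figures already seen, the next new one arrives after an expected 27/(27-k) blind bags.
Sum over k = 0,...,4: E = 27/27 + 27/26 + 27/25 + 27/24 + 27/23 = 5.4174.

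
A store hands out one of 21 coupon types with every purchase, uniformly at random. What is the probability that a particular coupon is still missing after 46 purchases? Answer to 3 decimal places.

0.106

On each purchase the fixed coupon fails to appear with probability 20/21.
P(still missing after 46) = (20/21)^46 = 0.1060.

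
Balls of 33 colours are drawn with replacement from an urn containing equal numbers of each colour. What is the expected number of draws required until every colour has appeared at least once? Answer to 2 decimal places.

After k distinct colours have appeared, the next draw gives a new one with probability (33-k)/33, so the expected wait for the (k+1)-th is 33/(33-k).
E[T] = 33/33 + 33/32 + 33/31 + ... + 33/2 + 33/1 = 33·H_{33}.
H_{33} = 4.089, so E[T] = 134.930.

134.93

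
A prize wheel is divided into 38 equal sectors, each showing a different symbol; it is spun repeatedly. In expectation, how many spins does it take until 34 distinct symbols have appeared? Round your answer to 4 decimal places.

81.4936

Going from k to k+1 distinct takes a geometric number of spins with mean 38/(38-k).
Sum over k = 0,...,33: E = 38/38 + 38/37 + 38/36 + ... + 38/6 + 38/5 = 81.49361.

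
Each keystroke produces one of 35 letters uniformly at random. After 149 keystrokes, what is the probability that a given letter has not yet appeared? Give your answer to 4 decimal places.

0.0133

On each keystroke the fixed letter fails to appear with probability 34/35.
P(still missing after 149) = (34/35)^149 = 0.01331.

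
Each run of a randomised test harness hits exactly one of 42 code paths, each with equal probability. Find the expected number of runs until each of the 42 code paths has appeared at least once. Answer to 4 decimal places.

The wait to go from k to k+1 distinct code paths is geometric with mean 42/(42-k).
E[T] = 42/42 + 42/41 + 42/40 + ... + 42/2 + 42/1 = 42·H_{42}.
H_{42} = 4.32674, so E[T] = 181.72320.

181.7232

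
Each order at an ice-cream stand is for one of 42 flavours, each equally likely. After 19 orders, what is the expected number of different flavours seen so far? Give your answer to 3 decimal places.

For each flavour, P(seen in 19 orders) = 1 - (41/42)^19 = 0.3674.
By linearity of expectation, E[distinct seen] = 42·(1 - (41/42)^19) = 15.4291.

15.429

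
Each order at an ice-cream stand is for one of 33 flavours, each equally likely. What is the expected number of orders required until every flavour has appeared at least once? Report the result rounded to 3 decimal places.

134.930

Split into phases: going from k distinct to k+1 distinct takes on average 33/(33-k) orders.
E[T] = 33/33 + 33/32 + 33/31 + ... + 33/2 + 33/1 = 33·H_{33}.
H_{33} = 4.0888, so E[T] = 134.9303.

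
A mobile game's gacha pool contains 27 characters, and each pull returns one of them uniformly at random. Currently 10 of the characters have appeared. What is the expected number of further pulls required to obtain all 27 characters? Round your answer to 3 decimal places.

The wait to go from k to k+1 distinct characters is geometric with mean 27/(27-k).
Sum over k = 10,...,26: E = 27/17 + 27/16 + 27/15 + ... + 27/2 + 27/1 = 92.8679.

92.868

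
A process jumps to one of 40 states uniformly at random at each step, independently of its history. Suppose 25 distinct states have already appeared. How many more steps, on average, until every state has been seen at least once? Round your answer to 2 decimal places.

With k distinct states already seen, the next new one takes an expected 40/(40-k) steps.
Sum over k = 25,...,39: E = 40/15 + 40/14 + 40/13 + ... + 40/2 + 40/1 = 132.729.

132.73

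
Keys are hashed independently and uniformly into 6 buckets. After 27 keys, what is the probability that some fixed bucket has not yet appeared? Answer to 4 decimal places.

Each key misses the fixed bucket with probability (6-1)/6 = 5/6, independently.
P(still missing after 27) = (5/6)^27 = 0.00728.

0.0073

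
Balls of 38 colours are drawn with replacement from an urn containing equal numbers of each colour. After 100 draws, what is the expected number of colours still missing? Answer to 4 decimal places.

2.6400

For each colour, P(unseen after 100) = (37/38)^100 = 0.06947.
By linearity of expectation, E[unseen] = 38·(37/38)^100 = 2.63995.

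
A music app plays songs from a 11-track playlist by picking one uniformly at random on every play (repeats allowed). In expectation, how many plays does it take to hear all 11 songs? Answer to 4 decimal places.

33.2187

Split into phases: going from k distinct to k+1 distinct takes on average 11/(11-k) plays.
E[T] = 11/11 + 11/10 + 11/9 + ... + 11/2 + 11/1 = 11·H_{11}.
H_{11} = 3.01988, so E[T] = 33.21865.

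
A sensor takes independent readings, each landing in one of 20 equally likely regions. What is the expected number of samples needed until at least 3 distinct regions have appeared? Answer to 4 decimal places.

With k distinct regions already seen, the next new one arrives after an expected 20/(20-k) samples.
Sum over k = 0,...,2: E = 20/20 + 20/19 + 20/18 = 3.16374.

3.1637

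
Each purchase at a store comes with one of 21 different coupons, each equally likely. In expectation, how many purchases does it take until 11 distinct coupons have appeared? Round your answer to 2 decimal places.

Going from k to k+1 distinct takes a geometric number of purchases with mean 21/(21-k).
Sum over k = 0,...,10: E = 21/21 + 21/20 + 21/19 + ... + 21/12 + 21/11 = 15.044.

15.04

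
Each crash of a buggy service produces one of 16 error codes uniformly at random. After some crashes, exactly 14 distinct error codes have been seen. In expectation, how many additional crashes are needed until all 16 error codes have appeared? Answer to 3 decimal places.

24.000

With k distinct error codes already seen, the next new one takes an expected 16/(16-k) crashes.
Sum over k = 14,...,15: E = 16/2 + 16/1 = 24.0000.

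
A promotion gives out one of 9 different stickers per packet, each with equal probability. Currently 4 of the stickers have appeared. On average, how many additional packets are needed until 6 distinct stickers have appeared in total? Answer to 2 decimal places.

From k distinct to k+1 distinct takes on average 9/(9-k) packets.
Sum over k = 4,...,5: E = 9/5 + 9/4 = 4.050.

4.05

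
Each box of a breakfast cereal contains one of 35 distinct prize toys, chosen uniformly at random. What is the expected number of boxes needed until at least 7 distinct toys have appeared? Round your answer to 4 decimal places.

Going from k to k+1 distinct takes a geometric number of boxes with mean 35/(35-k).
Sum over k = 0,...,6: E = 35/35 + 35/34 + 35/33 + ... + 35/30 + 35/29 = 7.68636.

7.6864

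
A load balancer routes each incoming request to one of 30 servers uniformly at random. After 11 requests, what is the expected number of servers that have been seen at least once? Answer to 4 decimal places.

9.3383

For each server, P(seen in 11 requests) = 1 - (29/30)^11 = 0.31128.
By linearity of expectation, E[distinct seen] = 30·(1 - (29/30)^11) = 9.33833.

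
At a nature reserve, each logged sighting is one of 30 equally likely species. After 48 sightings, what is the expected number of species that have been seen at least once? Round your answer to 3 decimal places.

24.106

For each species, P(seen in 48 sightings) = 1 - (29/30)^48 = 0.8035.
By linearity of expectation, E[distinct seen] = 30·(1 - (29/30)^48) = 24.1061.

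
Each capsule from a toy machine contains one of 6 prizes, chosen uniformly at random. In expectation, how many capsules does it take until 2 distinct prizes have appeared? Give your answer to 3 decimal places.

2.200

With k distinct prizes already seen, the next new one arrives after an expected 6/(6-k) capsules.
Sum over k = 0,...,1: E = 6/6 + 6/5 = 2.2000.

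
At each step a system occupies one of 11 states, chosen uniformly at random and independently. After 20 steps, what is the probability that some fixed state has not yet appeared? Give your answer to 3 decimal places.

0.149

Each step misses the fixed state with probability (11-1)/11 = 10/11, independently.
P(still missing after 20) = (10/11)^20 = 0.1486.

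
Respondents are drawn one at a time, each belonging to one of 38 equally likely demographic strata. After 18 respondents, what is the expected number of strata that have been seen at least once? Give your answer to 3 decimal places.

14.487

For each stratum, P(seen in 18 respondents) = 1 - (37/38)^18 = 0.3812.
By linearity of expectation, E[distinct seen] = 38·(1 - (37/38)^18) = 14.4869.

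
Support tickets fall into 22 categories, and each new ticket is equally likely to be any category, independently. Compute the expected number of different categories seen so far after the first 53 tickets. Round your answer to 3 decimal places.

20.131

For each category, P(seen in 53 tickets) = 1 - (21/22)^53 = 0.9150.
By linearity of expectation, E[distinct seen] = 22·(1 - (21/22)^53) = 20.1309.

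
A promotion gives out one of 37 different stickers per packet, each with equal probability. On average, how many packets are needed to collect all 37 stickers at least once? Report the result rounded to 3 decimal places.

Split into phases: going from k distinct to k+1 distinct takes on average 37/(37-k) packets.
E[T] = 37/37 + 37/36 + 37/35 + ... + 37/2 + 37/1 = 37·H_{37}.
H_{37} = 4.2016, so E[T] = 155.4587.

155.459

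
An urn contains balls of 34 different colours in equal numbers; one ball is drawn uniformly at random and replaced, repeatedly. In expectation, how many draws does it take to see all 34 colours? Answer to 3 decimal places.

140.019

After k distinct colours have appeared, the next draw gives a new one with probability (34-k)/34, so the expected wait for the (k+1)-th is 34/(34-k).
E[T] = 34/34 + 34/33 + 34/32 + ... + 34/2 + 34/1 = 34·H_{34}.
H_{34} = 4.1182, so E[T] = 140.0191.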